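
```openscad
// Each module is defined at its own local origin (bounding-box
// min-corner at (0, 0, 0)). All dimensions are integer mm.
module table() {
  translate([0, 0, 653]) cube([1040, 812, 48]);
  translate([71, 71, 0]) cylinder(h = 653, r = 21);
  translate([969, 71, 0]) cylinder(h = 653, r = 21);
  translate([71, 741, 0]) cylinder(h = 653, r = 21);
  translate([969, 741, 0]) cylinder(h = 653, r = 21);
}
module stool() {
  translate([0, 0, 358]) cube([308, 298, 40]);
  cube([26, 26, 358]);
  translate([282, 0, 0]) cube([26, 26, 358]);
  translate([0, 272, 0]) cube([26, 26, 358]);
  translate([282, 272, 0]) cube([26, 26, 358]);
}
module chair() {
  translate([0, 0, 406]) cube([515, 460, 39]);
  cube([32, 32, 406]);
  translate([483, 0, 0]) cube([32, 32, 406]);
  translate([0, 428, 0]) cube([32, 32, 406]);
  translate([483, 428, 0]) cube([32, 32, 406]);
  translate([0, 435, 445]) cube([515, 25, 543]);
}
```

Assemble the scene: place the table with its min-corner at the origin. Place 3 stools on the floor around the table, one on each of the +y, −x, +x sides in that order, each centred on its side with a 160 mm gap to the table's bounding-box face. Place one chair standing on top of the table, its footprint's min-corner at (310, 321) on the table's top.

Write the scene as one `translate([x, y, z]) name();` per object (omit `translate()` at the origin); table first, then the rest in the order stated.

table();
translate([366, 972, 0]) stool();
translate([-468, 257, 0]) stool();
translate([1200, 257, 0]) stool();
translate([310, 321, 701]) chair();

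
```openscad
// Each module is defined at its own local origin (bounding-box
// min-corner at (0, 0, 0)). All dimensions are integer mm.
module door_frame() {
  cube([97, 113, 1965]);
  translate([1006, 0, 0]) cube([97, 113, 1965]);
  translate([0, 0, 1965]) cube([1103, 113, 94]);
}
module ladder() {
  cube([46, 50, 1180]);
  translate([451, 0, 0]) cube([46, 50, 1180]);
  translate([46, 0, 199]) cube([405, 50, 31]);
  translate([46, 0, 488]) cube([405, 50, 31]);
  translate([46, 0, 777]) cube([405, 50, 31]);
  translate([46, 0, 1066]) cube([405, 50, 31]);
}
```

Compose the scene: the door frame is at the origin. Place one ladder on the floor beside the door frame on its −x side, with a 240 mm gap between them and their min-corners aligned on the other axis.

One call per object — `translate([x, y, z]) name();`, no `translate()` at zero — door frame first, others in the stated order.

door_frame();
translate([-737, 0, 0]) ladder();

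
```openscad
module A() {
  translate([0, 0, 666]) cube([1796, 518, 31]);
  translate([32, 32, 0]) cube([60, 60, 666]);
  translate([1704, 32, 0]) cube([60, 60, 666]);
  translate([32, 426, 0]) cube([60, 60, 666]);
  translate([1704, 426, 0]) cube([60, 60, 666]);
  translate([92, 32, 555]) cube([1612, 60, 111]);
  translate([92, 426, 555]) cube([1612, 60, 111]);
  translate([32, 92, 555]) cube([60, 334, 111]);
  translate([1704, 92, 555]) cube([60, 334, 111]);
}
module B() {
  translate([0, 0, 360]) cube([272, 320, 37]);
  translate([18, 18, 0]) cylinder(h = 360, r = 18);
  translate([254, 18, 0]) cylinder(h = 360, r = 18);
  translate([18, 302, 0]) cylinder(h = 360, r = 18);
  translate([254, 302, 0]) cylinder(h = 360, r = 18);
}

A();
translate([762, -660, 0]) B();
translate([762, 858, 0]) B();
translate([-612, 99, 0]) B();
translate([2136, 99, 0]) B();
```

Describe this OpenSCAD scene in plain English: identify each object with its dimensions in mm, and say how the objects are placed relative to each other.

A is a table: top 1796 mm (x) × 518 mm (y), 31 mm thick, upper face at z = 697 mm, on four 60×60 mm square legs, each inset 32 mm from the nearest pair of top edges, running from z = 0 to the bottom of the top. Four apron rails, 60 mm thick and 111 mm tall, run between adjacent legs with their top edges flush with the underside of the top and their outer faces flush with the legs' outer faces.

B is a four-legged stool. The seat is 272×320 mm, 37 mm thick, top at z = 397 mm. It stands on four round legs, each 36 mm in diameter, from z = 0 to the seat underside, each leg's axis is inset half a diameter from the nearest pair of seat edges (so the leg's bounding box is flush with the corner).

Four stools sit around the table at the −y, +y, −x, +x sides.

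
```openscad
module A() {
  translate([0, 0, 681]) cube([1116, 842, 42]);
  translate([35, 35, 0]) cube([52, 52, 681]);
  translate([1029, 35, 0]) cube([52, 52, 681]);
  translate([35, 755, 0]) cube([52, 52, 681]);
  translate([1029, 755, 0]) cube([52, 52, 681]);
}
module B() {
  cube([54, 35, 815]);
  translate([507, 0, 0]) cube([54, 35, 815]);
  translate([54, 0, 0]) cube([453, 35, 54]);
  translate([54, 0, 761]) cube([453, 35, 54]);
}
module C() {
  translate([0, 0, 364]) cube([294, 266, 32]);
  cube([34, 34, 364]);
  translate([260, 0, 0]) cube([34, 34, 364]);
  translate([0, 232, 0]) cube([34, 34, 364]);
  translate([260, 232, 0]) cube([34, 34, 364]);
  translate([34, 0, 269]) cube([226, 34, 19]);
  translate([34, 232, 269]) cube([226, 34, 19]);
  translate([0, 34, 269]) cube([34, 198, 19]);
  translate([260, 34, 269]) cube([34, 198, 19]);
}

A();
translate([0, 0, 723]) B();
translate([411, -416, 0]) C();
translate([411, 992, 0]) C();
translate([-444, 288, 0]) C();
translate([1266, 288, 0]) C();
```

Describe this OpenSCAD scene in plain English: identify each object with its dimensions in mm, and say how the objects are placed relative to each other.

A is a table with a 1116×842 mm rectangular top, 42 mm thick, top surface at z = 723 mm, supported by four 52×52 mm square legs, each inset 35 mm from the nearest pair of top edges, running from the floor.

B is a picture frame with a 453×707 mm rectangular opening (x by z) and a uniform 54 mm border on every side. Frame depth is 35 mm along y. It is built from two vertical stiles running the full outside height and two horizontal rails spanning the gap between the stiles.

C is a four-legged stool. The seat is a 294×266×32 mm slab whose top surface is at z = 396 mm; four square legs, each 34×34 mm in cross-section, run from the floor (z = 0) to the underside of the seat, each flush with a corner of the seat. Four stretchers, 34 mm wide and 19 mm tall, connect adjacent legs with their undersides at z = 269 mm, each running between the inner faces of the legs it joins and aligned with the legs' outer faces on the other axis.

The picture frame is on top of the table. Four stools sit around the table at the −y, +y, −x, +x sides.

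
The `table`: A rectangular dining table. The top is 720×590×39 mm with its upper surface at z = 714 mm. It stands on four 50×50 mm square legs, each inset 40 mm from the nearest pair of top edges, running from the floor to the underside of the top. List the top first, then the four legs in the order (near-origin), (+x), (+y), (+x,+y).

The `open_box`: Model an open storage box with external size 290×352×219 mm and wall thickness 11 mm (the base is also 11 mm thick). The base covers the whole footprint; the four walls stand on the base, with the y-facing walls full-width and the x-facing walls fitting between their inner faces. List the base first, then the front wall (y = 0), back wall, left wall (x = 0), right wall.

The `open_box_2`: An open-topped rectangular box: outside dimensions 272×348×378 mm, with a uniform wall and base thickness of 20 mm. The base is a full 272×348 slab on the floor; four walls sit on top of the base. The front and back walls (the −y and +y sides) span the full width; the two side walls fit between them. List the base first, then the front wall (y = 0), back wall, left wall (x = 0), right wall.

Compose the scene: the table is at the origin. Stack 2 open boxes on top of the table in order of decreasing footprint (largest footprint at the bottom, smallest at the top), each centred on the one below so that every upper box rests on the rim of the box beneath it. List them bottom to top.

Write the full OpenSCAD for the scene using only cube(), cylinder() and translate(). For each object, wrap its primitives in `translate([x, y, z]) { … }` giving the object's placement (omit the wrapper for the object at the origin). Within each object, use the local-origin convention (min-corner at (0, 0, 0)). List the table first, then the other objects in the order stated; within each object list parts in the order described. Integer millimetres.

translate([0, 0, 675]) cube([720, 590, 39]);
translate([40, 40, 0]) cube([50, 50, 675]);
translate([630, 40, 0]) cube([50, 50, 675]);
translate([40, 500, 0]) cube([50, 50, 675]);
translate([630, 500, 0]) cube([50, 50, 675]);
translate([215, 119, 714]) {
  cube([290, 352, 11]);
  translate([0, 0, 11]) cube([290, 11, 208]);
  translate([0, 341, 11]) cube([290, 11, 208]);
  translate([0, 11, 11]) cube([11, 330, 208]);
  translate([279, 11, 11]) cube([11, 330, 208]);
}
translate([224, 121, 933]) {
  cube([272, 348, 20]);
  translate([0, 0, 20]) cube([272, 20, 358]);
  translate([0, 328, 20]) cube([272, 20, 358]);
  translate([0, 20, 20]) cube([20, 308, 358]);
  translate([252, 20, 20]) cube([20, 308, 358]);
}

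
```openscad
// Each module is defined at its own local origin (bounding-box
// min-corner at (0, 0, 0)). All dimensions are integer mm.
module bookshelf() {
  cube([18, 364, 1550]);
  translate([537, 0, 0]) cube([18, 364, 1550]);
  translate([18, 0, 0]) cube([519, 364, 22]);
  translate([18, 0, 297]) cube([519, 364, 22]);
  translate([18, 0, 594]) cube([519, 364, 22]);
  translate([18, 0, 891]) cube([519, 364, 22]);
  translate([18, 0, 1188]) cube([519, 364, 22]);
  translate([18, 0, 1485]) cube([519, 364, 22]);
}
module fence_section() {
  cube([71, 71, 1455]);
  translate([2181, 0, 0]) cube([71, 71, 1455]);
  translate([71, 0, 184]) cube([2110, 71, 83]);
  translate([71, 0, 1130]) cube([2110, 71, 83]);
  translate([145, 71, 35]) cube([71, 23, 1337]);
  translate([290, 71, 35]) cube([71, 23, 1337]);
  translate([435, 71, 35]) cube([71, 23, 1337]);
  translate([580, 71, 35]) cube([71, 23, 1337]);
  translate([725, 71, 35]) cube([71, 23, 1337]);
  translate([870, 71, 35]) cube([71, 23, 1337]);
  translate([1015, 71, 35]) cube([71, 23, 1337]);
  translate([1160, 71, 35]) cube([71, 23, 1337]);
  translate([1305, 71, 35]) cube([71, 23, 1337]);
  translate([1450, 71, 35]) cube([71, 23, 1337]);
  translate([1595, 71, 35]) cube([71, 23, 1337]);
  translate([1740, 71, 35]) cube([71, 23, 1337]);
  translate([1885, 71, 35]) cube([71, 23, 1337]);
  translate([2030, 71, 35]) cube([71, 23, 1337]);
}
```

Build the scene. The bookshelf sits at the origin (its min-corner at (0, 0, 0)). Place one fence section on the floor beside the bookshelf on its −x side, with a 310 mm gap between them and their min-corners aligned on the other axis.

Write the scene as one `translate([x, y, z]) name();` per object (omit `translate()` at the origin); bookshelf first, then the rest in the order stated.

bookshelf();
translate([-2562, 0, 0]) fence_section();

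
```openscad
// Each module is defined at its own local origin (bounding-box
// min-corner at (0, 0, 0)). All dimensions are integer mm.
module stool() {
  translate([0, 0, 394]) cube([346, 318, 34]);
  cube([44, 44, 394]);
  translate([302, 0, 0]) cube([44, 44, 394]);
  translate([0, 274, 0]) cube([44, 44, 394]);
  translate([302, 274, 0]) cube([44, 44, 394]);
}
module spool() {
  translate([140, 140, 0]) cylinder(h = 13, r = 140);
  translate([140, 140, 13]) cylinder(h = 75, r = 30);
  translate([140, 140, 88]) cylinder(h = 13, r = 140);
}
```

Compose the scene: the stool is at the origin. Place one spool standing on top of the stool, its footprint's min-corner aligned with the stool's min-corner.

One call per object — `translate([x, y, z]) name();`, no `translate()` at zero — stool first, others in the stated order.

stool();
translate([0, 0, 428]) spool();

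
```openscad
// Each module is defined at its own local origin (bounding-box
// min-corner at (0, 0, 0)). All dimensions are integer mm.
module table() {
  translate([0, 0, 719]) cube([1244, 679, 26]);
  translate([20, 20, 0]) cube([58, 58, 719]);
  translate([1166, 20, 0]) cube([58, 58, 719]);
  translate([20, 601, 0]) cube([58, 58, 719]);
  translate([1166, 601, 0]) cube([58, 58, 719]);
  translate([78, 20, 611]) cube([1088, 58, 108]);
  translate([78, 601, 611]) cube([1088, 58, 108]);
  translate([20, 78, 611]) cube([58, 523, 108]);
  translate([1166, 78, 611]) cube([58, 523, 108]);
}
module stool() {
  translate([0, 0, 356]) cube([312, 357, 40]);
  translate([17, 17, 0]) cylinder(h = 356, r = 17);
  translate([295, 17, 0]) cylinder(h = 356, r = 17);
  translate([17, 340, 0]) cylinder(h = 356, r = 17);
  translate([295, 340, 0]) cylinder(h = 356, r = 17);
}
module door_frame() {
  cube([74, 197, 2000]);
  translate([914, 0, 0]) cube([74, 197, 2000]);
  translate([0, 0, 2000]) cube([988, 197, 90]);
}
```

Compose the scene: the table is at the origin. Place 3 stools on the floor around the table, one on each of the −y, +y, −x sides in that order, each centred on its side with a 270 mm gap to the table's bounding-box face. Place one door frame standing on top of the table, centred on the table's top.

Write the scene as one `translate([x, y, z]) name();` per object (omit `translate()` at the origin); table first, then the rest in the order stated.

table();
translate([466, -627, 0]) stool();
translate([466, 949, 0]) stool();
translate([-582, 161, 0]) stool();
translate([128, 241, 745]) door_frame();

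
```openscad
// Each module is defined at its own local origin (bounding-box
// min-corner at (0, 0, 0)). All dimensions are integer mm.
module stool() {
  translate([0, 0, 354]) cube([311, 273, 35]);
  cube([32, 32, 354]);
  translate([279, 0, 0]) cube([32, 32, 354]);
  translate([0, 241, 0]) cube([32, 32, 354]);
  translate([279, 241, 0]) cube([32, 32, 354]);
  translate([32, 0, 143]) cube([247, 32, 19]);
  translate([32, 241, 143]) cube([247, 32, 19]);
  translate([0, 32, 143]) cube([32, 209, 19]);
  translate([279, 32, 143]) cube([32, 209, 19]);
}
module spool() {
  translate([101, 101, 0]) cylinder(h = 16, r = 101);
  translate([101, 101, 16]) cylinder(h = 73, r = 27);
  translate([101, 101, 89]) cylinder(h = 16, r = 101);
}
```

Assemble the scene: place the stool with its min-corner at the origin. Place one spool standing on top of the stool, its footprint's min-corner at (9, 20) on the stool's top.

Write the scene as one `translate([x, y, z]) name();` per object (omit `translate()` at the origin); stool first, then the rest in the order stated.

stool();
translate([9, 20, 389]) spool();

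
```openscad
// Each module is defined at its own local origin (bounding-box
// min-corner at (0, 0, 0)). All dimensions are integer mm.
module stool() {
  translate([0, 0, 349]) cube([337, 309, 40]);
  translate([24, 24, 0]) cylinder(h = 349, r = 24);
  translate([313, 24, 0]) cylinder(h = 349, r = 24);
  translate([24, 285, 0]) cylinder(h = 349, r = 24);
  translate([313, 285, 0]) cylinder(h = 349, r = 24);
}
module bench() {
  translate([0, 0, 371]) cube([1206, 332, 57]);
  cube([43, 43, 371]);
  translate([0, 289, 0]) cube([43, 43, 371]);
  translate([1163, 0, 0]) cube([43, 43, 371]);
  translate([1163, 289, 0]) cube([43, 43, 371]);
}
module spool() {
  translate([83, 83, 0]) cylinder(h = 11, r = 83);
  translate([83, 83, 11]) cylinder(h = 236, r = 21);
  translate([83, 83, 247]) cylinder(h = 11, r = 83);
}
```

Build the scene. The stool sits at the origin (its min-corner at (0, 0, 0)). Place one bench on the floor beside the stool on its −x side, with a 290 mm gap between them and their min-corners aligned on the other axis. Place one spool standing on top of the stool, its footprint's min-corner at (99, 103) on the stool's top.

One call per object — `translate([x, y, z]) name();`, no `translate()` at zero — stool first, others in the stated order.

stool();
translate([-1496, 0, 0]) bench();
translate([99, 103, 389]) spool();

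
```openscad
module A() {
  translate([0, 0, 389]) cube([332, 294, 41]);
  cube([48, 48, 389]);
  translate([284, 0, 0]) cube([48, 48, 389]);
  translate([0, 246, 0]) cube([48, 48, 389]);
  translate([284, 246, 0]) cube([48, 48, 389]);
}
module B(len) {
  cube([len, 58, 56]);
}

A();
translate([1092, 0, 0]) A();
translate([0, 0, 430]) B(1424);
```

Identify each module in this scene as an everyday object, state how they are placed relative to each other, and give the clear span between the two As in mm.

Second stool starts at x = 1092; first ends at x = 332; clear span = 1092 − 332 = 760 mm.

A is a stool. B is a beam. A beam spans the tops of two stools. The clear span between the two stools is 760 mm.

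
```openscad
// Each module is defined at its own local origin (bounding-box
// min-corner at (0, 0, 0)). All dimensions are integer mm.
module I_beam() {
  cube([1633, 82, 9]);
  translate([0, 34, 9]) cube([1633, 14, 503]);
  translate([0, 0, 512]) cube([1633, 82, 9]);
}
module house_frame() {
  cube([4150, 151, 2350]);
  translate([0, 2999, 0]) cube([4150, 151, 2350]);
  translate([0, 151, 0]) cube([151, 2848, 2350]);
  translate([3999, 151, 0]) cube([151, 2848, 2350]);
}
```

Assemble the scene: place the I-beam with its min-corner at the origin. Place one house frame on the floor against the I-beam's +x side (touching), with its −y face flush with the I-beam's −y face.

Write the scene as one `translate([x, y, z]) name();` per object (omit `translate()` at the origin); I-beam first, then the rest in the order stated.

I_beam();
translate([1633, 0, 0]) house_frame();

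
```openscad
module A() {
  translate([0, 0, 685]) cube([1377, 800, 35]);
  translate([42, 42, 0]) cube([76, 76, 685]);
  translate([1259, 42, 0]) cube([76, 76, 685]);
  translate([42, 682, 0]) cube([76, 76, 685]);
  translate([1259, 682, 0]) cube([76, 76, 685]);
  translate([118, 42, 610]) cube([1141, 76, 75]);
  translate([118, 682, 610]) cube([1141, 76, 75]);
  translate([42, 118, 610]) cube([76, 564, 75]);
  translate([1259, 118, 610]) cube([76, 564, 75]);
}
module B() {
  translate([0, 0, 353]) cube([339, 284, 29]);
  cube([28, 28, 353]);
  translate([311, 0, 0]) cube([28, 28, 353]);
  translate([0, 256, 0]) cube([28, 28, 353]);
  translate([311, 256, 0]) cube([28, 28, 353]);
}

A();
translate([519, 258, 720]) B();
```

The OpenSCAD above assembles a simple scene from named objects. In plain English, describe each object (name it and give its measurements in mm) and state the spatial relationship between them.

A is a table with a 1377×800 mm rectangular top, 35 mm thick, top surface at z = 720 mm, supported by four 76×76 mm square legs, each inset 42 mm from the nearest pair of top edges, running from the floor. Four apron rails, 76 mm thick and 75 mm tall, run between adjacent legs with their top edges flush with the underside of the top and their outer faces flush with the legs' outer faces.

B is a four-legged stool. The seat is a 339×284×29 mm slab whose top surface is at z = 382 mm; four square legs, each 28×28 mm in cross-section, run from the floor (z = 0) to the underside of the seat, each flush with a corner of the seat.

The stool is on top of the table, centred.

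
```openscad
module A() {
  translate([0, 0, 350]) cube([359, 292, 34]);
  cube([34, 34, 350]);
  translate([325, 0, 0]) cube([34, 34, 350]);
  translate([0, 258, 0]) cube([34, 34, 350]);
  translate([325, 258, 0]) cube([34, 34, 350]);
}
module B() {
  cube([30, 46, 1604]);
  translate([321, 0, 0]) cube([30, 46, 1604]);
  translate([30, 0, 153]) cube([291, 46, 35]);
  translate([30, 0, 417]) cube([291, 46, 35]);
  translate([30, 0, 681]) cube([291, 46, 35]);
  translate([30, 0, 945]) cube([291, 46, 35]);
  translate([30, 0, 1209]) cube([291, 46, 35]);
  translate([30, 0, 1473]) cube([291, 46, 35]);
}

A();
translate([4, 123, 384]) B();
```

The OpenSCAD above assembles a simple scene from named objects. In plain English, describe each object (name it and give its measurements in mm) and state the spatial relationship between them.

A is a four-legged stool. The seat is 359×292 mm, 34 mm thick, top at z = 384 mm. It stands on four square legs, each 34×34 mm in cross-section, from z = 0 to the seat underside, each flush with a corner of the seat.

B is a wooden ladder with two side rails of 30×46 mm section and 1604 mm height, set 351 mm apart overall. Between them run 6 rectangular rungs (46 mm deep, 35 mm thick), front faces flush with the rails' −y face. The bottom of the first rung is 153 mm above the floor and each subsequent rung is 264 mm higher than the one below.

The ladder is on top of the stool, centred.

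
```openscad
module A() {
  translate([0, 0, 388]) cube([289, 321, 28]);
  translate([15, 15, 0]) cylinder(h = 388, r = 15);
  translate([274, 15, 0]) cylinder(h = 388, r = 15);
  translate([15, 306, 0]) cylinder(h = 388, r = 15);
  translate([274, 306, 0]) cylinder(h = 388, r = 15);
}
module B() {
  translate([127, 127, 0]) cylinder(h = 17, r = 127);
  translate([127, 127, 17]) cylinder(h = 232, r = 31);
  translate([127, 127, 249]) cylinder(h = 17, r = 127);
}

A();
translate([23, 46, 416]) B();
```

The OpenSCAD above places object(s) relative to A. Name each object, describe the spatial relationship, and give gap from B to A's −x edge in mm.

The spool's min-x is at 23; the stool's min-x is 0; gap = 23 mm.

A is a stool. B is a spool. The spool is on top of the stool. The gap from the spool to the stool's −x edge is 23 mm.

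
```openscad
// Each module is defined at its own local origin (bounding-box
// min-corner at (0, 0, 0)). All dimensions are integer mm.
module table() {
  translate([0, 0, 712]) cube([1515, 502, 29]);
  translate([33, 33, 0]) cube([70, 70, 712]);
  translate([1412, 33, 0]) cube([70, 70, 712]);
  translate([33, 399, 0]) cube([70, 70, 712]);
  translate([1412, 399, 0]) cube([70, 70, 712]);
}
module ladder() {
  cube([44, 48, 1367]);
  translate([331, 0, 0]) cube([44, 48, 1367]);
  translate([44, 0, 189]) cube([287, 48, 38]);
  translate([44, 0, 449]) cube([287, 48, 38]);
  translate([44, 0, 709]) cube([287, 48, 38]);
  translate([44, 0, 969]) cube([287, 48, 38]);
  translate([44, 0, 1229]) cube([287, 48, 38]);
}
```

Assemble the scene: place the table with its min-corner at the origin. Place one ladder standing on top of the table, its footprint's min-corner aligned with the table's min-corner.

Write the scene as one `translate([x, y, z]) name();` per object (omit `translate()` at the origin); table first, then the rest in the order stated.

table();
translate([0, 0, 741]) ladder();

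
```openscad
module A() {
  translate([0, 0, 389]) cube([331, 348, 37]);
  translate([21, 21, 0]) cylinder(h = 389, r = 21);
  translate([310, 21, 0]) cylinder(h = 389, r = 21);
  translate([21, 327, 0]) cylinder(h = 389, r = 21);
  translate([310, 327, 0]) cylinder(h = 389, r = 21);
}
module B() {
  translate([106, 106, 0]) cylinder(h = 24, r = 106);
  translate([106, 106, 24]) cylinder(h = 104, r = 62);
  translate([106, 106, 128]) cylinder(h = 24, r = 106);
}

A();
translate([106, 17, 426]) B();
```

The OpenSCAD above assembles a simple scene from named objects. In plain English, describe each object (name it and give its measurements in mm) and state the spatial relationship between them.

A is a four-legged stool. The seat is a 331×348×37 mm slab whose top surface is at z = 426 mm; four round legs, each 42 mm in diameter, run from the floor (z = 0) to the underside of the seat, each leg's axis is inset half a diameter from the nearest pair of seat edges (so the leg's bounding box is flush with the corner).

B is a spool: two coaxial disc flanges of radius 106 mm and thickness 24 mm, joined by a core cylinder of radius 62 mm and height 104 mm. The lower flange rests on z = 0 and the three cylinders share a vertical axis.

The spool is on top of the stool.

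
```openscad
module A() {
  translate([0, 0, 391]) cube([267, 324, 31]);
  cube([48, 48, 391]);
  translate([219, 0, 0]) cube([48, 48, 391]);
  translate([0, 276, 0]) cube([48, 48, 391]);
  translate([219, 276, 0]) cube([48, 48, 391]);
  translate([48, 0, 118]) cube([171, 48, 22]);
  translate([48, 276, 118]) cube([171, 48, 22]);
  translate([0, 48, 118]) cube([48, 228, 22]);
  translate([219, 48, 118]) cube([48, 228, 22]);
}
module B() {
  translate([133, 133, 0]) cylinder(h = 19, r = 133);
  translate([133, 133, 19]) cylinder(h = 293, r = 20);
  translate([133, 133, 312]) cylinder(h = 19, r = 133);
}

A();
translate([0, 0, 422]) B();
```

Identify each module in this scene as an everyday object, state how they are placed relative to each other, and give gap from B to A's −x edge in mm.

The spool's min-x is at 0; the stool's min-x is 0; gap = 0 mm.

A is a stool. B is a spool. The spool is on top of the stool. The gap from the spool to the stool's −x edge is 0 mm.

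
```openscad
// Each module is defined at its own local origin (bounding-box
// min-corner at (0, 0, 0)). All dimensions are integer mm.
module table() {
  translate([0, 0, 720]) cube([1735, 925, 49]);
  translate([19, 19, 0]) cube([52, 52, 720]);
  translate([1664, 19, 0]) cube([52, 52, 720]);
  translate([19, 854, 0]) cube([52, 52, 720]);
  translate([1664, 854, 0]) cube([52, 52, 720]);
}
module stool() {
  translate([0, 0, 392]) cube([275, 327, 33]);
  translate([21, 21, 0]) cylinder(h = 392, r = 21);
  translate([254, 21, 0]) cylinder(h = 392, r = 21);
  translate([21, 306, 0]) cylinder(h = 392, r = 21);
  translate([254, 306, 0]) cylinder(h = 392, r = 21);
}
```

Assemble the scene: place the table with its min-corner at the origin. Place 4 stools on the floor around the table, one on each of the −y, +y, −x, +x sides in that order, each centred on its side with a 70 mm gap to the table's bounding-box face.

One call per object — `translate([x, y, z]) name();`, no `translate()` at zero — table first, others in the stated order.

table();
translate([730, -397, 0]) stool();
translate([730, 995, 0]) stool();
translate([-345, 299, 0]) stool();
translate([1805, 299, 0]) stool();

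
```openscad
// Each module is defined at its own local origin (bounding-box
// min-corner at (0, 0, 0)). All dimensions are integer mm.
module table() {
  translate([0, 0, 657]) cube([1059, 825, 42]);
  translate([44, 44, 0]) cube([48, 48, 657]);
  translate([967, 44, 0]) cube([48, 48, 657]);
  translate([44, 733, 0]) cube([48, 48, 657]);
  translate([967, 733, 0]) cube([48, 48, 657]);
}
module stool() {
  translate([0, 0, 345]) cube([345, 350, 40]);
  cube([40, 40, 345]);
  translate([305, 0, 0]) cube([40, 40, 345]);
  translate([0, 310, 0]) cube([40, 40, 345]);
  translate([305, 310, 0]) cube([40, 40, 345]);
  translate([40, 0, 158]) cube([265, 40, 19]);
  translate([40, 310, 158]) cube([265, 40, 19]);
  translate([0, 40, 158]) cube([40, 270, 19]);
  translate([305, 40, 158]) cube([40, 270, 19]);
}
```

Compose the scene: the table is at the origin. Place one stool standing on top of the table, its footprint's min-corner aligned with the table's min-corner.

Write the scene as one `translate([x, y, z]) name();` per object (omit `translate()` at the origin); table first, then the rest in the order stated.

table();
translate([0, 0, 699]) stool();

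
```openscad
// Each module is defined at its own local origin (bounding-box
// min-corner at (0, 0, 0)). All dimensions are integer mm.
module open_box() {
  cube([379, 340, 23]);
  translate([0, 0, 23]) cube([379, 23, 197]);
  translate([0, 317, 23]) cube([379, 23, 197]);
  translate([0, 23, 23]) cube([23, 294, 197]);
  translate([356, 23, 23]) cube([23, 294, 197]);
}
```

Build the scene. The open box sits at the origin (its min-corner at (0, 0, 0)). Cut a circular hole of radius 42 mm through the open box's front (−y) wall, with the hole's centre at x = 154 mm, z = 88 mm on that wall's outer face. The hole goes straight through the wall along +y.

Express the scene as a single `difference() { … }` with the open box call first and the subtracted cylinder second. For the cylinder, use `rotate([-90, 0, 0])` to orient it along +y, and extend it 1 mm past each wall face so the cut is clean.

difference() {
  open_box();
  translate([154, -1, 88]) rotate([-90, 0, 0]) cylinder(h = 25, r = 42);
}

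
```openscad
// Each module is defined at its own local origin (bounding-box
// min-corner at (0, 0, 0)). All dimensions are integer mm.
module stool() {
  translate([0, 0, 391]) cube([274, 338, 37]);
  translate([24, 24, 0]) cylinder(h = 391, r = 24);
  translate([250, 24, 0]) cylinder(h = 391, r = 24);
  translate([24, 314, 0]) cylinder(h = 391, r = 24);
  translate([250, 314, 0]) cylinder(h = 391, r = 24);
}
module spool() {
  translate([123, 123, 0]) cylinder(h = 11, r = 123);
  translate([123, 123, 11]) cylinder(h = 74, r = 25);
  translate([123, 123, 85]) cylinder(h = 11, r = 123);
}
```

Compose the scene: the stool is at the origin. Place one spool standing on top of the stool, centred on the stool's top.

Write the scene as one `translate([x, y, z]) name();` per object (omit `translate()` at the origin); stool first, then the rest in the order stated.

stool();
translate([14, 46, 428]) spool();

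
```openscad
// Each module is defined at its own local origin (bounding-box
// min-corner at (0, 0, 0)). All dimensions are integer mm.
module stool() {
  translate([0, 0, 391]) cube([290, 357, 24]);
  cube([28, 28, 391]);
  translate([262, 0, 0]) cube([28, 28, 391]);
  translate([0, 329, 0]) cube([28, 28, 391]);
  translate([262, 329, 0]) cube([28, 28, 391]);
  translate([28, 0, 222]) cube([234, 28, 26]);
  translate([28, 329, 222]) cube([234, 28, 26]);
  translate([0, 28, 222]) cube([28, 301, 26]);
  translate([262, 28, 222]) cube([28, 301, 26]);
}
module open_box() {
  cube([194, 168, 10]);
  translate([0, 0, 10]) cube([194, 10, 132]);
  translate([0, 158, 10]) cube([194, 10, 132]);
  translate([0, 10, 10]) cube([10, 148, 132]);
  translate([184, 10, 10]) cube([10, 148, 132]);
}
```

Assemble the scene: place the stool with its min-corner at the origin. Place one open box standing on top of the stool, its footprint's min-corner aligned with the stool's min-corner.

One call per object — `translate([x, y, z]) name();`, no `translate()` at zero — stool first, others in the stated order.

stool();
translate([0, 0, 415]) open_box();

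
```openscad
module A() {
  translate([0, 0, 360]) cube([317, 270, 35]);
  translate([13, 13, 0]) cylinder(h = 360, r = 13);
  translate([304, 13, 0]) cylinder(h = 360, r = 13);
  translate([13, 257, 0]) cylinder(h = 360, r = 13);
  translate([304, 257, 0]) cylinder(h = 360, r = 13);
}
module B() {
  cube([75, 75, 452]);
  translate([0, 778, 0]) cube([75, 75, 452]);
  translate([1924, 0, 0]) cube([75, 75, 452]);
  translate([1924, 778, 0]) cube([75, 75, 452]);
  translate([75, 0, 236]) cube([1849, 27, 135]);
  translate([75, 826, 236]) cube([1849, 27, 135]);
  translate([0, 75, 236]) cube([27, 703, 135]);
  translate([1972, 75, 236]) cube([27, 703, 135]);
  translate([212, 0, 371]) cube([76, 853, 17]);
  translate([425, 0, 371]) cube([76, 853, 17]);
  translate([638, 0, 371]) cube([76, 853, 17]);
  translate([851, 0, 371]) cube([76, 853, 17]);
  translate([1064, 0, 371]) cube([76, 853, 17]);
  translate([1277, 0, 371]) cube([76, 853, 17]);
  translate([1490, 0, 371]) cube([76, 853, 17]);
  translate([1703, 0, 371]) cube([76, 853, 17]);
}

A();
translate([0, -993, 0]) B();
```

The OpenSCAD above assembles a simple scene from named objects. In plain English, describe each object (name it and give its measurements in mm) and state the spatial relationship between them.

A is a four-legged stool. The seat is 317×270 mm, 35 mm thick, top at z = 395 mm. It stands on four round legs, each 26 mm in diameter, from z = 0 to the seat underside, each leg's axis is inset half a diameter from the nearest pair of seat edges (so the leg's bounding box is flush with the corner).

B is a bed frame 1999 mm long (x) by 853 mm wide (y). Four 75×75 mm corner posts, 452 mm tall, at the corners of the footprint. Four rails of 27 mm thickness and 135 mm height run between adjacent posts with their undersides at z = 236 mm, their outer faces flush with the outside of the frame (the two x-running rails run between the posts' inner faces; the two y-running rails run between the posts' inner faces). 8 slats, each 76 mm wide (x) and 17 mm thick, lie across the top of the two x-running rails, running the full 853 mm width of the frame in y; the slats are evenly spaced along x between the inner faces of the end posts with equal gaps (rounded down to the nearest mm) at the −x end and between each pair — any rounding remainder accumulates at the +x end.

The bed frame is on the floor beside the stool on its −y side.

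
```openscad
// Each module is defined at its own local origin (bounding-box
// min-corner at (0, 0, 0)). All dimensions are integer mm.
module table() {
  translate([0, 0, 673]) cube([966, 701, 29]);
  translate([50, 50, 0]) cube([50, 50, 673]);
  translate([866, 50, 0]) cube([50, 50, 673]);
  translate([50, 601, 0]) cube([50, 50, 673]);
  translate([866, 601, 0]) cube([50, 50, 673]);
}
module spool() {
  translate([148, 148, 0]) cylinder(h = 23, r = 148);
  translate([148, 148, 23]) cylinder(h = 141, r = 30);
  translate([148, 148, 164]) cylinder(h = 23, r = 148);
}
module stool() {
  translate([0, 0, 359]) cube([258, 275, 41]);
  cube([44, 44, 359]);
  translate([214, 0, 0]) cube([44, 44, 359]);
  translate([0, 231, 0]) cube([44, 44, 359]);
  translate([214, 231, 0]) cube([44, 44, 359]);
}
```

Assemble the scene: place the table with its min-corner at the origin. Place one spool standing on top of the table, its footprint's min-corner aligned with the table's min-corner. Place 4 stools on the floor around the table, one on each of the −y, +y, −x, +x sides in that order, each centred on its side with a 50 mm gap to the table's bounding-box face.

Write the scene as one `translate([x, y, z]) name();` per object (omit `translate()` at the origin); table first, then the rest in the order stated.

table();
translate([0, 0, 702]) spool();
translate([354, -325, 0]) stool();
translate([354, 751, 0]) stool();
translate([-308, 213, 0]) stool();
translate([1016, 213, 0]) stool();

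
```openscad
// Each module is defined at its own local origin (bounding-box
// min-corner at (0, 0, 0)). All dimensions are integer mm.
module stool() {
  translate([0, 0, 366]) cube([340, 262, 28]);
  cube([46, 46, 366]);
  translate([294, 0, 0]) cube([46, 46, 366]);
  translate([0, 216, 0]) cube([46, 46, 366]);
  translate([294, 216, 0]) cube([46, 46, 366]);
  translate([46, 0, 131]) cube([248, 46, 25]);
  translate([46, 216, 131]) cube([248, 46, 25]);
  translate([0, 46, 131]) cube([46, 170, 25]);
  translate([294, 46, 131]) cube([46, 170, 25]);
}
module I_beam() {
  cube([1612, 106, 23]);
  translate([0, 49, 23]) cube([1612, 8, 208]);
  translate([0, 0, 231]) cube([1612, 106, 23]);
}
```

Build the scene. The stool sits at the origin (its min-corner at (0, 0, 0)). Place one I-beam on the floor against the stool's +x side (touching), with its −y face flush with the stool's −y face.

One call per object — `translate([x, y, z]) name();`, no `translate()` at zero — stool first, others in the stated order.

stool();
translate([340, 0, 0]) I_beam();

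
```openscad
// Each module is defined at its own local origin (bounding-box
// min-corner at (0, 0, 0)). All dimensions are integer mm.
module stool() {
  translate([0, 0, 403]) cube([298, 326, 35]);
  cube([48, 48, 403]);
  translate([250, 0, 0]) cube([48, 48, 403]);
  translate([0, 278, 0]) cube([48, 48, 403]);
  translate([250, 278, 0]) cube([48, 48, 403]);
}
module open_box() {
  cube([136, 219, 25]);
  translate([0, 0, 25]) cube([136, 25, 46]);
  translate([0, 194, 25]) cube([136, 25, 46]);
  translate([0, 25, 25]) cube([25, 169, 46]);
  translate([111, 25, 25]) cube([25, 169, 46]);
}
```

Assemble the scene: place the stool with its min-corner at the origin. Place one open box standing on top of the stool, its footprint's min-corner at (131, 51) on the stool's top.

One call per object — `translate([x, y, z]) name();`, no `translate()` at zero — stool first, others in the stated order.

stool();
translate([131, 51, 438]) open_box();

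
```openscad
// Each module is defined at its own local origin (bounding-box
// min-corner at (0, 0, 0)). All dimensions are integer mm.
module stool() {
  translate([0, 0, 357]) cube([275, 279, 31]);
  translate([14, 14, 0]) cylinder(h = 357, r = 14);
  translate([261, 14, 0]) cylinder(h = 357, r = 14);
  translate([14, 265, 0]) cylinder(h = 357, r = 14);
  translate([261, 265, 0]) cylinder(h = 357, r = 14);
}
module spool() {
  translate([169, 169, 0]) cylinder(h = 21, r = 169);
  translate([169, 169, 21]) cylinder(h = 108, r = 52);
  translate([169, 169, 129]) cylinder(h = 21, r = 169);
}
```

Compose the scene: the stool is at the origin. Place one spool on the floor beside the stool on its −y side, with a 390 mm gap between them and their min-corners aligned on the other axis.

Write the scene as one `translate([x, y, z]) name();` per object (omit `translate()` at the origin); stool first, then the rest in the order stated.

stool();
translate([0, -728, 0]) spool();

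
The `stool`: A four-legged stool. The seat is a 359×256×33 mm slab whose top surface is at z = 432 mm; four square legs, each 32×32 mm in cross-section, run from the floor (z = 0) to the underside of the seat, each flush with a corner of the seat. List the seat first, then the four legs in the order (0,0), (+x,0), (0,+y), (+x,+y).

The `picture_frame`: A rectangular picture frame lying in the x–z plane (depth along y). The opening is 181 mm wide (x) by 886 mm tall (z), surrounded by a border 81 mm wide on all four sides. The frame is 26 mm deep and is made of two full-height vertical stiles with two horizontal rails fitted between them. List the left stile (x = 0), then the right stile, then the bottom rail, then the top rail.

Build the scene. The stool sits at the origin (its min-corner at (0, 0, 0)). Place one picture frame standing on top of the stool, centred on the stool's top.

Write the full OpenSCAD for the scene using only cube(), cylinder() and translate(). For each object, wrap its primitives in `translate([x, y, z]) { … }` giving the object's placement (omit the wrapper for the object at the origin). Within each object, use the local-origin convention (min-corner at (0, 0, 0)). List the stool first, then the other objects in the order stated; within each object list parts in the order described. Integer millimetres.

translate([0, 0, 399]) cube([359, 256, 33]);
cube([32, 32, 399]);
translate([327, 0, 0]) cube([32, 32, 399]);
translate([0, 224, 0]) cube([32, 32, 399]);
translate([327, 224, 0]) cube([32, 32, 399]);
translate([8, 115, 432]) {
  cube([81, 26, 1048]);
  translate([262, 0, 0]) cube([81, 26, 1048]);
  translate([81, 0, 0]) cube([181, 26, 81]);
  translate([81, 0, 967]) cube([181, 26, 81]);
}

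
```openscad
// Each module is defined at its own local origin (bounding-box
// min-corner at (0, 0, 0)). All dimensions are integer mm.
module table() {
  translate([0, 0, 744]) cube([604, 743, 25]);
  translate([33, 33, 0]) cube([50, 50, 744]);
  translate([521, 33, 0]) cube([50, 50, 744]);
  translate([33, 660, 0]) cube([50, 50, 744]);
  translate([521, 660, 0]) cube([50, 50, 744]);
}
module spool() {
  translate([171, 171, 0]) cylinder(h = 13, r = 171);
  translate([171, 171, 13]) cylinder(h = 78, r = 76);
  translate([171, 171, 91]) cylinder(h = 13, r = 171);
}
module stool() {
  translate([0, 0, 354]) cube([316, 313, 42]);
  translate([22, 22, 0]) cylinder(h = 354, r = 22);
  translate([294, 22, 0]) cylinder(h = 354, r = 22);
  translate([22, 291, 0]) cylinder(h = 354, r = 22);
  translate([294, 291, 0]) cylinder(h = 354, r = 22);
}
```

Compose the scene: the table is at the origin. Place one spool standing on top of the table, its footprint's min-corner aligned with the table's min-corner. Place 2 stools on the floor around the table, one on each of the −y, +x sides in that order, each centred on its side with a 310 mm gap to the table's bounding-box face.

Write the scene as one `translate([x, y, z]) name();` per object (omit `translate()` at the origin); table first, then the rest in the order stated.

table();
translate([0, 0, 769]) spool();
translate([144, -623, 0]) stool();
translate([914, 215, 0]) stool();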